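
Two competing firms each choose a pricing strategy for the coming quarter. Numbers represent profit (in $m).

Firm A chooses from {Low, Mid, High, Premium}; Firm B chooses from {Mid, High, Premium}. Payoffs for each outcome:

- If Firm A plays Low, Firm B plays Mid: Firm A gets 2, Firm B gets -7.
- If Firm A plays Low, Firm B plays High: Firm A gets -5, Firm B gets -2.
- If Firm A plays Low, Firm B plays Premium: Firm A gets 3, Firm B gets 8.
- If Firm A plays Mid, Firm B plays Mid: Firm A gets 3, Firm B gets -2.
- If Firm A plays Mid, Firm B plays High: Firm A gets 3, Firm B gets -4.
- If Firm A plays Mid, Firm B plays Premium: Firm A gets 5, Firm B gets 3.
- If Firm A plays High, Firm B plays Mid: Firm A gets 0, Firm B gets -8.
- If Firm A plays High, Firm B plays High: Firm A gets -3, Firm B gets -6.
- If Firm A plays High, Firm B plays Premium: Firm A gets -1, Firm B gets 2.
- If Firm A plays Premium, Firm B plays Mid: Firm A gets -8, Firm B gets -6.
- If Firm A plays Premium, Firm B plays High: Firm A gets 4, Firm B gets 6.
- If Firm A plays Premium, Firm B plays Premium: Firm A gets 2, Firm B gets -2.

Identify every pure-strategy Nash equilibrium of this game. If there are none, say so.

Firm A against Mid: payoffs 2, 3, 0, -8 → best response Mid.
Firm A against High: payoffs -5, 3, -3, 4 → best response Premium.
Firm A against Premium: payoffs 3, 5, -1, 2 → best response Mid.
Firm B against Low: payoffs -7, -2, 8 → best response Premium.
Firm B against Mid: payoffs -2, -4, 3 → best response Premium.
Firm B against High: payoffs -8, -6, 2 → best response Premium.
Firm B against Premium: payoffs -6, 6, -2 → best response High.
Mutual best responses: (Mid, Premium); (Premium, High).

The pure Nash equilibria are (Mid, Premium) and (Premium, High).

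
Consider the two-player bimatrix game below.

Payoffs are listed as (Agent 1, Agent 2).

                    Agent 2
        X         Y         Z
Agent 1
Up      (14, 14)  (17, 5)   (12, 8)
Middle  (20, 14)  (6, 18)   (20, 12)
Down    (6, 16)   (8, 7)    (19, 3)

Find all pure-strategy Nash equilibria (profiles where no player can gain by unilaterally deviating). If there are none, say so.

This game has no pure Nash equilibrium.

(Up, X): Agent 1 can switch to Middle (14 → 20). Not NE.
(Up, Y): Agent 2 can switch to X (5 → 14). Not NE.
(Up, Z): Agent 1 can switch to Middle (12 → 20). Not NE.
(Middle, X): Agent 2 can switch to Y (14 → 18). Not NE.
(Middle, Y): Agent 1 can switch to Up (6 → 17). Not NE.
(Middle, Z): Agent 2 can switch to X (12 → 14). Not NE.
(Down, X): Agent 1 can switch to Up (6 → 14). Not NE.
(Down, Y): Agent 1 can switch to Up (8 → 17). Not NE.
(Down, Z): Agent 1 can switch to Middle (19 → 20). Not NE.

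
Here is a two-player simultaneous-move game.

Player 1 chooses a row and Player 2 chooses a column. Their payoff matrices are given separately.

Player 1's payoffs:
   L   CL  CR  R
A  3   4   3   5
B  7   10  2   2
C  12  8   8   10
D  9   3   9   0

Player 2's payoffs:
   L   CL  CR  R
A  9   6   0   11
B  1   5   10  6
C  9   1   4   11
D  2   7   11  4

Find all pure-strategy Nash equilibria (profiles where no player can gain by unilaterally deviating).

The pure Nash equilibria are (C, R) and (D, CR).

(A, L): Player 1 can switch to B (3 → 7). Not NE.
(A, CL): Player 1 can switch to B (4 → 10). Not NE.
(A, CR): Player 1 can switch to C (3 → 8). Not NE.
(A, R): Player 1 can switch to C (5 → 10). Not NE.
(B, L): Player 1 can switch to C (7 → 12). Not NE.
(B, CL): Player 2 can switch to CR (5 → 10). Not NE.
(B, CR): Player 1 can switch to A (2 → 3). Not NE.
(B, R): Player 1 can switch to A (2 → 5). Not NE.
(C, L): Player 2 can switch to R (9 → 11). Not NE.
(C, CL): Player 1 can switch to B (8 → 10). Not NE.
(C, R): Player 1 gets 10, best alternative 5; Player 2 gets 11, best alternative 9. No profitable deviation — NE.
(D, CR): Player 1 gets 9, best alternative 8; Player 2 gets 11, best alternative 7. No profitable deviation — NE.
(The remaining 4 profiles each have a profitable deviation by the same check.)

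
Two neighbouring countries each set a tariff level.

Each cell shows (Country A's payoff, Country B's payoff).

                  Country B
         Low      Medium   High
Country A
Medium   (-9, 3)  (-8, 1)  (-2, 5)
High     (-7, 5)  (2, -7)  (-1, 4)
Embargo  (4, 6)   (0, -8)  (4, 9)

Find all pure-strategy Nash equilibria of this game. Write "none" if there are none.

The unique pure-strategy Nash equilibrium is (Embargo, High).

For each strategy profile, look for a profitable unilateral deviation.
(Medium, Low): Country A can switch to High (-9 → -7). Not NE.
(Medium, Medium): Country A can switch to High (-8 → 2). Not NE.
(Medium, High): Country A can switch to High (-2 → -1). Not NE.
(High, Low): Country A can switch to Embargo (-7 → 4). Not NE.
(High, Medium): Country B can switch to Low (-7 → 5). Not NE.
(High, High): Country A can switch to Embargo (-1 → 4). Not NE.
(Embargo, High): Country A gets 4, best alternative -1; Country B gets 9, best alternative 6. No profitable deviation — NE.
(The remaining 2 profiles each have a profitable deviation by the same check.)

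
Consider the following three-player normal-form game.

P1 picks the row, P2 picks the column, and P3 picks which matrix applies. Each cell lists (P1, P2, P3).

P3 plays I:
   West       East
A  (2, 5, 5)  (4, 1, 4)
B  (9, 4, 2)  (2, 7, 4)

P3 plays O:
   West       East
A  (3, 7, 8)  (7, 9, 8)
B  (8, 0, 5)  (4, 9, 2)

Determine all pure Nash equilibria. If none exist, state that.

P1 against (West, I): payoffs 2, 9 → best response B.
P1 against (West, O): payoffs 3, 8 → best response B.
P1 against (East, I): payoffs 4, 2 → best response A.
P1 against (East, O): payoffs 7, 4 → best response A.
P2 against (A, I): payoffs 5, 1 → best response West.
P2 against (A, O): payoffs 7, 9 → best response East.
P2 against (B, I): payoffs 4, 7 → best response East.
P2 against (B, O): payoffs 0, 9 → best response East.
P3 against (A, West): payoffs 5, 8 → best response O.
P3 against (A, East): payoffs 4, 8 → best response O.
P3 against (B, West): payoffs 2, 5 → best response O.
P3 against (B, East): payoffs 4, 2 → best response I.
Mutual best responses: (A, East, O).

(A, East, O)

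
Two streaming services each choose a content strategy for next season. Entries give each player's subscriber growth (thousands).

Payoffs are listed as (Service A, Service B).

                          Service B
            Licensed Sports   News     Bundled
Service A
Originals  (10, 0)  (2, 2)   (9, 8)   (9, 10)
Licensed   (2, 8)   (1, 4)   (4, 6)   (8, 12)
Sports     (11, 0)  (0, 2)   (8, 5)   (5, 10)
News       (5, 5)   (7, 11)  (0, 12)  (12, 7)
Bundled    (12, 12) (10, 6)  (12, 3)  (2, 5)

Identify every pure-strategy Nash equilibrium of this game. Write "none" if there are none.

Pure NE: (Bundled, Licensed)

For each strategy profile, look for a profitable unilateral deviation.
(Originals, Licensed): Service A can switch to Sports (10 → 11). Not NE.
(Originals, Sports): Service A can switch to News (2 → 7). Not NE.
(Originals, News): Service A can switch to Bundled (9 → 12). Not NE.
(Originals, Bundled): Service A can switch to News (9 → 12). Not NE.
(Licensed, Licensed): Service A can switch to Originals (2 → 10). Not NE.
(Licensed, Sports): Service A can switch to Originals (1 → 2). Not NE.
(Bundled, Licensed): Service A gets 12, best alternative 11; Service B gets 12, best alternative 6. No profitable deviation — NE.
(The remaining 13 profiles each have a profitable deviation by the same check.)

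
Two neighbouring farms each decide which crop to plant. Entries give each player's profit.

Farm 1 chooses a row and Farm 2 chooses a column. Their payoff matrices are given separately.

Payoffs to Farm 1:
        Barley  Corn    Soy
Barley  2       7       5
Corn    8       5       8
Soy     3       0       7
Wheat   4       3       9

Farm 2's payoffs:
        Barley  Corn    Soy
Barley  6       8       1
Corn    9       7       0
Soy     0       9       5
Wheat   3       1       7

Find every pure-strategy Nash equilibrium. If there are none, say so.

Farm 1 against Barley: payoffs 2, 8, 3, 4 → best response Corn.
Farm 1 against Corn: payoffs 7, 5, 0, 3 → best response Barley.
Farm 1 against Soy: payoffs 5, 8, 7, 9 → best response Wheat.
Farm 2 against Barley: payoffs 6, 8, 1 → best response Corn.
Farm 2 against Corn: payoffs 9, 7, 0 → best response Barley.
Farm 2 against Soy: payoffs 0, 9, 5 → best response Corn.
Farm 2 against Wheat: payoffs 3, 1, 7 → best response Soy.
Mutual best responses: (Barley, Corn); (Corn, Barley); (Wheat, Soy).

(Barley, Corn); (Corn, Barley); (Wheat, Soy)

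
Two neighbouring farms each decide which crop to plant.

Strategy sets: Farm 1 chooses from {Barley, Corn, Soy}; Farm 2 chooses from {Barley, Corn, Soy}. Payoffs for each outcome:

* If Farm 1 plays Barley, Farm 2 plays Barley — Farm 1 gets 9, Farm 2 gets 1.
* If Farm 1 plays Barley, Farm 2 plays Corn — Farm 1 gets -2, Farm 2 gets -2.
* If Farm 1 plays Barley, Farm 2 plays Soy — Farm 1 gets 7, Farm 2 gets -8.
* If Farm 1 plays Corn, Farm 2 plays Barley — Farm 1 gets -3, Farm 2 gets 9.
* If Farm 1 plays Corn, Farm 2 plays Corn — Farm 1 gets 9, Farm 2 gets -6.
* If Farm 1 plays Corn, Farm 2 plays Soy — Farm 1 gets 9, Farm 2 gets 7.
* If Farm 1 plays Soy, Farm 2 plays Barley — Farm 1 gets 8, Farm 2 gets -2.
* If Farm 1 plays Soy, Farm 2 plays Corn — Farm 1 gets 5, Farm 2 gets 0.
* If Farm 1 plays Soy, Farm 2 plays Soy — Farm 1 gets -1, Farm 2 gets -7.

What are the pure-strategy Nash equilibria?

(Barley, Barley)

(Barley, Barley): Farm 1 gets 9, best alternative 8; Farm 2 gets 1, best alternative -2. No profitable deviation — NE.
(Barley, Corn): Farm 1 can switch to Corn (-2 → 9). Not NE.
(Barley, Soy): Farm 1 can switch to Corn (7 → 9). Not NE.
(Corn, Barley): Farm 1 can switch to Barley (-3 → 9). Not NE.
(Corn, Corn): Farm 2 can switch to Barley (-6 → 9). Not NE.
(Corn, Soy): Farm 2 can switch to Barley (7 → 9). Not NE.
(Soy, Barley): Farm 1 can switch to Barley (8 → 9). Not NE.
(Soy, Corn): Farm 1 can switch to Corn (5 → 9). Not NE.
(Soy, Soy): Farm 1 can switch to Barley (-1 → 7). Not NE.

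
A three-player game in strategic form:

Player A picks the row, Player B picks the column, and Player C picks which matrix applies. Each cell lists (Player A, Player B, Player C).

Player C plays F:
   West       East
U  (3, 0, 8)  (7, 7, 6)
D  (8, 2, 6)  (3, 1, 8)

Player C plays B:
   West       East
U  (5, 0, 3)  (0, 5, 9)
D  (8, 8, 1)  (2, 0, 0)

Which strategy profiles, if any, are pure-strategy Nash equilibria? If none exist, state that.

Player A against (West, F): payoffs 3, 8 → best response D.
Player A against (West, B): payoffs 5, 8 → best response D.
Player A against (East, F): payoffs 7, 3 → best response U.
Player A against (East, B): payoffs 0, 2 → best response D.
Player B against (U, F): payoffs 0, 7 → best response East.
Player B against (U, B): payoffs 0, 5 → best response East.
Player B against (D, F): payoffs 2, 1 → best response West.
Player B against (D, B): payoffs 8, 0 → best response West.
Player C against (U, West): payoffs 8, 3 → best response F.
Player C against (U, East): payoffs 6, 9 → best response B.
Player C against (D, West): payoffs 6, 1 → best response F.
Player C against (D, East): payoffs 8, 0 → best response F.
Mutual best responses: (D, West, F).

Pure NE: (D, West, F)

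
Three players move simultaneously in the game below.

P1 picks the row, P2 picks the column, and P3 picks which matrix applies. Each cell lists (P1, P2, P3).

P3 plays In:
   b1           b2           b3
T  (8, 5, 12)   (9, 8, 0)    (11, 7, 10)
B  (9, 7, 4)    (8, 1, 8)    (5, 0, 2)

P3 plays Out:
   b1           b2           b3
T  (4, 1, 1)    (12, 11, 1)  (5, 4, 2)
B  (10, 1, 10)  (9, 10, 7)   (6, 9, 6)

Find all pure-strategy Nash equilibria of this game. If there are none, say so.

The unique pure-strategy Nash equilibrium is (T, b2, Out).

For each strategy profile, look for a profitable unilateral deviation.
(T, b1, In): P1 can switch to B (8 → 9). Not NE.
(T, b1, Out): P1 can switch to B (4 → 10). Not NE.
(T, b2, In): P3 can switch to Out (0 → 1). Not NE.
(T, b2, Out): P1 gets 12, best alternative 9; P2 gets 11, best alternative 4; P3 gets 1, best alternative 0. No profitable deviation — NE.
(T, b3, In): P2 can switch to b2 (7 → 8). Not NE.
(T, b3, Out): P1 can switch to B (5 → 6). Not NE.
(B, b1, In): P3 can switch to Out (4 → 10). Not NE.
(B, b1, Out): P2 can switch to b2 (1 → 10). Not NE.
(B, b2, In): P1 can switch to T (8 → 9). Not NE.
(The remaining 3 profiles each have a profitable deviation by the same check.)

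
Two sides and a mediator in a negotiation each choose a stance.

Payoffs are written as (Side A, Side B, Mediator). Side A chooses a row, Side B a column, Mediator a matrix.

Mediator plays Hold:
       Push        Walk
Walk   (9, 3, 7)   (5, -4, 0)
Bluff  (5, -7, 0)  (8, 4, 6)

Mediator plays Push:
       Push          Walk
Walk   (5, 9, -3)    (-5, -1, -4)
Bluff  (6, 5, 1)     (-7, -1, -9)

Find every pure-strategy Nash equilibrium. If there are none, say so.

Pure-strategy Nash equilibria: (Walk, Push, Hold), (Bluff, Push, Push), (Bluff, Walk, Hold)

For each player, find the best response to each opponent profile; mutual best responses are the pure NE.
Side A against (Push, Hold): payoffs 9, 5 → best response Walk.
Side A against (Push, Push): payoffs 5, 6 → best response Bluff.
Side A against (Walk, Hold): payoffs 5, 8 → best response Bluff.
Side A against (Walk, Push): payoffs -5, -7 → best response Walk.
Side B against (Walk, Hold): payoffs 3, -4 → best response Push.
Side B against (Walk, Push): payoffs 9, -1 → best response Push.
Side B against (Bluff, Hold): payoffs -7, 4 → best response Walk.
Side B against (Bluff, Push): payoffs 5, -1 → best response Push.
Mediator against (Walk, Push): payoffs 7, -3 → best response Hold.
Mediator against (Walk, Walk): payoffs 0, -4 → best response Hold.
Mediator against (Bluff, Push): payoffs 0, 1 → best response Push.
Mediator against (Bluff, Walk): payoffs 6, -9 → best response Hold.
Mutual best responses: (Walk, Push, Hold); (Bluff, Push, Push); (Bluff, Walk, Hold).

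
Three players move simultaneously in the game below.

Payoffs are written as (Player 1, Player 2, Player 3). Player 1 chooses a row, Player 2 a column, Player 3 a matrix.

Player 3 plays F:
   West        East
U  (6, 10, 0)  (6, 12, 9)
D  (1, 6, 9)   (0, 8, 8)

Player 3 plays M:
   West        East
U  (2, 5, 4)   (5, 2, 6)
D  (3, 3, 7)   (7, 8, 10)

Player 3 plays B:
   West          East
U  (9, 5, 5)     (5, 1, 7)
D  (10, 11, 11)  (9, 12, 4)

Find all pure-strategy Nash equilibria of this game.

The pure Nash equilibria are (U, East, F), (D, East, M).

Mark each player's best response to every combination of opponents' strategies; a profile where every player is best-responding is a pure Nash equilibrium.
Player 1 against (West, F): payoffs 6, 1 → best response U.
Player 1 against (West, M): payoffs 2, 3 → best response D.
Player 1 against (West, B): payoffs 9, 10 → best response D.
Player 1 against (East, F): payoffs 6, 0 → best response U.
Player 1 against (East, M): payoffs 5, 7 → best response D.
Player 1 against (East, B): payoffs 5, 9 → best response D.
Player 2 against (U, F): payoffs 10, 12 → best response East.
Player 2 against (U, M): payoffs 5, 2 → best response West.
Player 2 against (U, B): payoffs 5, 1 → best response West.
Player 2 against (D, F): payoffs 6, 8 → best response East.
Player 2 against (D, M): payoffs 3, 8 → best response East.
Player 2 against (D, B): payoffs 11, 12 → best response East.
Player 3 against (U, West): payoffs 0, 4, 5 → best response B.
Player 3 against (U, East): payoffs 9, 6, 7 → best response F.
Player 3 against (D, West): payoffs 9, 7, 11 → best response B.
Player 3 against (D, East): payoffs 8, 10, 4 → best response M.
Mutual best responses: (U, East, F); (D, East, M).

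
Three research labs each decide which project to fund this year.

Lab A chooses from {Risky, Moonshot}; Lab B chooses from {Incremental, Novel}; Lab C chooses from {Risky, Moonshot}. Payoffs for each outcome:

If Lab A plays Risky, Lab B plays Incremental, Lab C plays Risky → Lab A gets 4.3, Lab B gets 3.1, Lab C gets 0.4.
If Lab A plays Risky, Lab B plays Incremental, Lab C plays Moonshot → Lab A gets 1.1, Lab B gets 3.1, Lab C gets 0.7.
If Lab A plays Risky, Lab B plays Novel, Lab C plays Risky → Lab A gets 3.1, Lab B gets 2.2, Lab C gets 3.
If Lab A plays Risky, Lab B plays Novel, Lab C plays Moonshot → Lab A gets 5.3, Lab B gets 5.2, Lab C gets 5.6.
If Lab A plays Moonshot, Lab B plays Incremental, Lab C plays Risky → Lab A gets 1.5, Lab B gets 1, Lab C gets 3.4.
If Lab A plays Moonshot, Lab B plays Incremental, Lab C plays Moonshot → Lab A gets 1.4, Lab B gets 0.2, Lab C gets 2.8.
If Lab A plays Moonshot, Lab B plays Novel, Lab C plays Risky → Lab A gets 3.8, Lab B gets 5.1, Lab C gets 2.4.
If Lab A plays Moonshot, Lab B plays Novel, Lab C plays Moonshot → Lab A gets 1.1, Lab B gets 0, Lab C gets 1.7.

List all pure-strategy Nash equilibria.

Pure-strategy Nash equilibria: (Risky, Novel, Moonshot) and (Moonshot, Novel, Risky)

For each player, find the best response to each opponent profile; mutual best responses are the pure NE.
Lab A against (Incremental, Risky): payoffs 4.3, 1.5 → best response Risky.
Lab A against (Incremental, Moonshot): payoffs 1.1, 1.4 → best response Moonshot.
Lab A against (Novel, Risky): payoffs 3.1, 3.8 → best response Moonshot.
Lab A against (Novel, Moonshot): payoffs 5.3, 1.1 → best response Risky.
Lab B against (Risky, Risky): payoffs 3.1, 2.2 → best response Incremental.
Lab B against (Risky, Moonshot): payoffs 3.1, 5.2 → best response Novel.
Lab B against (Moonshot, Risky): payoffs 1, 5.1 → best response Novel.
Lab B against (Moonshot, Moonshot): payoffs 0.2, 0 → best response Incremental.
Lab C against (Risky, Incremental): payoffs 0.4, 0.7 → best response Moonshot.
Lab C against (Risky, Novel): payoffs 3, 5.6 → best response Moonshot.
Lab C against (Moonshot, Incremental): payoffs 3.4, 2.8 → best response Risky.
Lab C against (Moonshot, Novel): payoffs 2.4, 1.7 → best response Risky.
Mutual best responses: (Risky, Novel, Moonshot); (Moonshot, Novel, Risky).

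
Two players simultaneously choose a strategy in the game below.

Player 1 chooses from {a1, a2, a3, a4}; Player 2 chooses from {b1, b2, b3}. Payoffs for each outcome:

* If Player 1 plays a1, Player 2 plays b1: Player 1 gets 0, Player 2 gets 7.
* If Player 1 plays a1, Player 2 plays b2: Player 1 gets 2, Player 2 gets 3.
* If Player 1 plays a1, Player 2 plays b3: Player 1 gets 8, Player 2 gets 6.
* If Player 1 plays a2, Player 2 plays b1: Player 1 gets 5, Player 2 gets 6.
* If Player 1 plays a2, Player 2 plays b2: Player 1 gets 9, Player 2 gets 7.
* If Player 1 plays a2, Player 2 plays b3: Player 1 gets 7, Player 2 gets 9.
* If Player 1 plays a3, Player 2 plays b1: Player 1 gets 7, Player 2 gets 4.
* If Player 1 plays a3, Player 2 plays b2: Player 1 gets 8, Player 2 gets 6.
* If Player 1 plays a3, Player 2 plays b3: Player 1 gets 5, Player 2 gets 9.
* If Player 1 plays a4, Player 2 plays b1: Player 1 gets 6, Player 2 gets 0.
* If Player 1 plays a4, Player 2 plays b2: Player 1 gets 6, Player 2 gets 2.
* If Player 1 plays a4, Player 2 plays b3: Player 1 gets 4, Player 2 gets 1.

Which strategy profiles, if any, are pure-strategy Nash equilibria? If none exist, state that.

Player 1 against b1: payoffs 0, 5, 7, 6 → best response a3.
Player 1 against b2: payoffs 2, 9, 8, 6 → best response a2.
Player 1 against b3: payoffs 8, 7, 5, 4 → best response a1.
Player 2 against a1: payoffs 7, 3, 6 → best response b1.
Player 2 against a2: payoffs 6, 7, 9 → best response b3.
Player 2 against a3: payoffs 4, 6, 9 → best response b3.
Player 2 against a4: payoffs 0, 2, 1 → best response b2.
No profile is a mutual best response for all players.

none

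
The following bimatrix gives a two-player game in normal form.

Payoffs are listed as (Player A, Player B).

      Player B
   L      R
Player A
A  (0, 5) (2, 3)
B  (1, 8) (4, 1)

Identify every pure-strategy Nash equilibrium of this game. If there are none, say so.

Mark each player's best response to every combination of opponents' strategies; a profile where every player is best-responding is a pure Nash equilibrium.
Player A against L: payoffs 0, 1 → best response B.
Player A against R: payoffs 2, 4 → best response B.
Player B against A: payoffs 5, 3 → best response L.
Player B against B: payoffs 8, 1 → best response L.
Mutual best responses: (B, L).

(B, L)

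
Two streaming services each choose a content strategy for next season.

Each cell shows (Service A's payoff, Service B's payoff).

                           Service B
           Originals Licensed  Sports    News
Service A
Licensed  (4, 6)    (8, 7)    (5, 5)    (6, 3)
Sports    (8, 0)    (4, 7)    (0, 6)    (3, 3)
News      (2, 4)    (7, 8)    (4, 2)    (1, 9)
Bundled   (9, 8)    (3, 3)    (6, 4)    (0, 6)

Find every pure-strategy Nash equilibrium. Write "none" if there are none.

Pure-strategy Nash equilibria: (Licensed, Licensed) and (Bundled, Originals)

(Licensed, Originals): Service A can switch to Sports (4 → 8). Not NE.
(Licensed, Licensed): Service A gets 8, best alternative 7; Service B gets 7, best alternative 6. No profitable deviation — NE.
(Licensed, Sports): Service A can switch to Bundled (5 → 6). Not NE.
(Licensed, News): Service B can switch to Originals (3 → 6). Not NE.
(Sports, Originals): Service A can switch to Bundled (8 → 9). Not NE.
(Sports, Licensed): Service A can switch to Licensed (4 → 8). Not NE.
(Sports, Sports): Service A can switch to Licensed (0 → 5). Not NE.
(Sports, News): Service A can switch to Licensed (3 → 6). Not NE.
(News, Originals): Service A can switch to Licensed (2 → 4). Not NE.
(News, Licensed): Service A can switch to Licensed (7 → 8). Not NE.
(News, Sports): Service A can switch to Licensed (4 → 5). Not NE.
(News, News): Service A can switch to Licensed (1 → 6). Not NE.
(Bundled, Originals): Service A gets 9, best alternative 8; Service B gets 8, best alternative 6. No profitable deviation — NE.
(Bundled, Licensed): Service A can switch to Licensed (3 → 8). Not NE.
(The remaining 2 profiles each have a profitable deviation by the same check.)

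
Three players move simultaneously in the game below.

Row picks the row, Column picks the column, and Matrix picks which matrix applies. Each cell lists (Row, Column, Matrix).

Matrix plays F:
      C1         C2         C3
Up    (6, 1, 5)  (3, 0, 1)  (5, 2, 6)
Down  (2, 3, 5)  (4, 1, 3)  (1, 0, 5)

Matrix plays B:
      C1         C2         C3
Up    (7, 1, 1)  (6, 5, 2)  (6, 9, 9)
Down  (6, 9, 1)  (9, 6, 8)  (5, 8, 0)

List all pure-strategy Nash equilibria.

Row against (C1, F): payoffs 6, 2 → best response Up.
Row against (C1, B): payoffs 7, 6 → best response Up.
Row against (C2, F): payoffs 3, 4 → best response Down.
Row against (C2, B): payoffs 6, 9 → best response Down.
Row against (C3, F): payoffs 5, 1 → best response Up.
Row against (C3, B): payoffs 6, 5 → best response Up.
Column against (Up, F): payoffs 1, 0, 2 → best response C3.
Column against (Up, B): payoffs 1, 5, 9 → best response C3.
Column against (Down, F): payoffs 3, 1, 0 → best response C1.
Column against (Down, B): payoffs 9, 6, 8 → best response C1.
Matrix against (Up, C1): payoffs 5, 1 → best response F.
Matrix against (Up, C2): payoffs 1, 2 → best response B.
Matrix against (Up, C3): payoffs 6, 9 → best response B.
Matrix against (Down, C1): payoffs 5, 1 → best response F.
Matrix against (Down, C2): payoffs 3, 8 → best response B.
Matrix against (Down, C3): payoffs 5, 0 → best response F.
Mutual best responses: (Up, C3, B).

(Up, C3, B)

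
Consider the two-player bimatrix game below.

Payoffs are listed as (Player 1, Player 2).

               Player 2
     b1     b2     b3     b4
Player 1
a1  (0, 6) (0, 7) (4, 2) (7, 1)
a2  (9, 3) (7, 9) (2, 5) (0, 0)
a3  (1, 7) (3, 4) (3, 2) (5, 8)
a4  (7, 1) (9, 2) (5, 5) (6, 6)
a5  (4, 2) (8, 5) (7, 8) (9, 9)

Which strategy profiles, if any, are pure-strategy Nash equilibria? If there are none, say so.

Player 1 against b1: payoffs 0, 9, 1, 7, 4 → best response a2.
Player 1 against b2: payoffs 0, 7, 3, 9, 8 → best response a4.
Player 1 against b3: payoffs 4, 2, 3, 5, 7 → best response a5.
Player 1 against b4: payoffs 7, 0, 5, 6, 9 → best response a5.
Player 2 against a1: payoffs 6, 7, 2, 1 → best response b2.
Player 2 against a2: payoffs 3, 9, 5, 0 → best response b2.
Player 2 against a3: payoffs 7, 4, 2, 8 → best response b4.
Player 2 against a4: payoffs 1, 2, 5, 6 → best response b4.
Player 2 against a5: payoffs 2, 5, 8, 9 → best response b4.
Mutual best responses: (a5, b4).

The unique pure-strategy Nash equilibrium is (a5, b4).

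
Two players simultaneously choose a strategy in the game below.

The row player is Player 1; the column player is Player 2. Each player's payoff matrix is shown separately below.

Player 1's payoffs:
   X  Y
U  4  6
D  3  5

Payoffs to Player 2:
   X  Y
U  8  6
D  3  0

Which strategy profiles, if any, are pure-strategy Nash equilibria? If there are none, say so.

(U, X)

Player 1 against X: payoffs 4, 3 → best response U.
Player 1 against Y: payoffs 6, 5 → best response U.
Player 2 against U: payoffs 8, 6 → best response X.
Player 2 against D: payoffs 3, 0 → best response X.
Mutual best responses: (U, X).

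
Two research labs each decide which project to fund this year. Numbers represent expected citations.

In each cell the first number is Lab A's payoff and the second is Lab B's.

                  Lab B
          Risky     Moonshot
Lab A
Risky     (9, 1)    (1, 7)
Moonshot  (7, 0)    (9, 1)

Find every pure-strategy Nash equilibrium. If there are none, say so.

The unique pure-strategy Nash equilibrium is (Moonshot, Moonshot).

Mark each player's best response to every combination of opponents' strategies; a profile where every player is best-responding is a pure Nash equilibrium.
Lab A against Risky: payoffs 9, 7 → best response Risky.
Lab A against Moonshot: payoffs 1, 9 → best response Moonshot.
Lab B against Risky: payoffs 1, 7 → best response Moonshot.
Lab B against Moonshot: payoffs 0, 1 → best response Moonshot.
Mutual best responses: (Moonshot, Moonshot).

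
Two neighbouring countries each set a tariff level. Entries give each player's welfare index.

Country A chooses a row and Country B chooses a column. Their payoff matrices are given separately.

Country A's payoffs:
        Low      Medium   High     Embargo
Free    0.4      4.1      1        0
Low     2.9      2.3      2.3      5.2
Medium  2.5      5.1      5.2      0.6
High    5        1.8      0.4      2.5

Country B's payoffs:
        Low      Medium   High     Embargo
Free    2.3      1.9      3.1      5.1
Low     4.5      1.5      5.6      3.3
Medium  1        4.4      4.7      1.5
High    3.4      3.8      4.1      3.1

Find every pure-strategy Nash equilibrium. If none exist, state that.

The unique pure-strategy Nash equilibrium is (Medium, High).

Mark each player's best response to every combination of opponents' strategies; a profile where every player is best-responding is a pure Nash equilibrium.
Country A against Low: payoffs 0.4, 2.9, 2.5, 5 → best response High.
Country A against Medium: payoffs 4.1, 2.3, 5.1, 1.8 → best response Medium.
Country A against High: payoffs 1, 2.3, 5.2, 0.4 → best response Medium.
Country A against Embargo: payoffs 0, 5.2, 0.6, 2.5 → best response Low.
Country B against Free: payoffs 2.3, 1.9, 3.1, 5.1 → best response Embargo.
Country B against Low: payoffs 4.5, 1.5, 5.6, 3.3 → best response High.
Country B against Medium: payoffs 1, 4.4, 4.7, 1.5 → best response High.
Country B against High: payoffs 3.4, 3.8, 4.1, 3.1 → best response High.
Mutual best responses: (Medium, High).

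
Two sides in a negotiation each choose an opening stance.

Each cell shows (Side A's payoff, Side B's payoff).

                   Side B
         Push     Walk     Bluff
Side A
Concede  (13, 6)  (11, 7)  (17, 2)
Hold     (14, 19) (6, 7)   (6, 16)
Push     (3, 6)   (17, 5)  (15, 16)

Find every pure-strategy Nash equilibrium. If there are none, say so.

The unique pure-strategy Nash equilibrium is (Hold, Push).

(Concede, Push): Side A can switch to Hold (13 → 14). Not NE.
(Concede, Walk): Side A can switch to Push (11 → 17). Not NE.
(Concede, Bluff): Side B can switch to Push (2 → 6). Not NE.
(Hold, Push): Side A gets 14, best alternative 13; Side B gets 19, best alternative 16. No profitable deviation — NE.
(Hold, Walk): Side A can switch to Concede (6 → 11). Not NE.
(Hold, Bluff): Side A can switch to Concede (6 → 17). Not NE.
(Push, Push): Side A can switch to Concede (3 → 13). Not NE.
(Push, Walk): Side B can switch to Push (5 → 6). Not NE.
(Push, Bluff): Side A can switch to Concede (15 → 17). Not NE.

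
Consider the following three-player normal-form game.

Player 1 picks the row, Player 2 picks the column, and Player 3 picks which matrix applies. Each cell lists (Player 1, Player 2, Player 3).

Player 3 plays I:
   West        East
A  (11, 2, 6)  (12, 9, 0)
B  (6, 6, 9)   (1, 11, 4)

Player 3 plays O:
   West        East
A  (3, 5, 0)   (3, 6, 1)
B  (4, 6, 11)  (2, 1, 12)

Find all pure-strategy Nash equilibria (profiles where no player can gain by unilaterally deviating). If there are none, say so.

For each player, find the best response to each opponent profile; mutual best responses are the pure NE.
Player 1 against (West, I): payoffs 11, 6 → best response A.
Player 1 against (West, O): payoffs 3, 4 → best response B.
Player 1 against (East, I): payoffs 12, 1 → best response A.
Player 1 against (East, O): payoffs 3, 2 → best response A.
Player 2 against (A, I): payoffs 2, 9 → best response East.
Player 2 against (A, O): payoffs 5, 6 → best response East.
Player 2 against (B, I): payoffs 6, 11 → best response East.
Player 2 against (B, O): payoffs 6, 1 → best response West.
Player 3 against (A, West): payoffs 6, 0 → best response I.
Player 3 against (A, East): payoffs 0, 1 → best response O.
Player 3 against (B, West): payoffs 9, 11 → best response O.
Player 3 against (B, East): payoffs 4, 12 → best response O.
Mutual best responses: (A, East, O); (B, West, O).

(A, East, O), (B, West, O)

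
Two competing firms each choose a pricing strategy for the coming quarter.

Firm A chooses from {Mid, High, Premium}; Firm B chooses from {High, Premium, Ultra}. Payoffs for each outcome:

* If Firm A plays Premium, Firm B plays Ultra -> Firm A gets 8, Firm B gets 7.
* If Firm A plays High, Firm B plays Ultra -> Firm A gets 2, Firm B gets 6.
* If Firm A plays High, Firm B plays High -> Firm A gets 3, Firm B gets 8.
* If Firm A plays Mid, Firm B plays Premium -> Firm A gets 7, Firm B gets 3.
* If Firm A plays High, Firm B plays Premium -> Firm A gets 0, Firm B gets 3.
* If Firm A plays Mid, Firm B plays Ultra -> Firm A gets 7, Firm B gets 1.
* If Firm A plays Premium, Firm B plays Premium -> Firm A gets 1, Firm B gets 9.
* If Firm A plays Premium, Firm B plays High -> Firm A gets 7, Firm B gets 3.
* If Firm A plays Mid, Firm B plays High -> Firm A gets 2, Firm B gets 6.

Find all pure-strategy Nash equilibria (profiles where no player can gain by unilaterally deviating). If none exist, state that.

Firm A against High: payoffs 2, 3, 7 → best response Premium.
Firm A against Premium: payoffs 7, 0, 1 → best response Mid.
Firm A against Ultra: payoffs 7, 2, 8 → best response Premium.
Firm B against Mid: payoffs 6, 3, 1 → best response High.
Firm B against High: payoffs 8, 3, 6 → best response High.
Firm B against Premium: payoffs 3, 9, 7 → best response Premium.
No profile is a mutual best response for all players.

none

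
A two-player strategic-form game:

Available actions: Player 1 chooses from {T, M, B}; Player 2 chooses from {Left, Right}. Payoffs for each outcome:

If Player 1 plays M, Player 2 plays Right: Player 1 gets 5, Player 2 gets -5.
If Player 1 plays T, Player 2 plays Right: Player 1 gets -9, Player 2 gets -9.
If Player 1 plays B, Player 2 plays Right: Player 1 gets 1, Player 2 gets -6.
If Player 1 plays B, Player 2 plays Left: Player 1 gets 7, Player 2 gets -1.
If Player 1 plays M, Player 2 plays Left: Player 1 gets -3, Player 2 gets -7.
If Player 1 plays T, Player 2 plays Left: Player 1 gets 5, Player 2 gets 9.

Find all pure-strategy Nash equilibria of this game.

Mark each player's best response to every combination of opponents' strategies; a profile where every player is best-responding is a pure Nash equilibrium.
Player 1 against Left: payoffs 5, -3, 7 → best response B.
Player 1 against Right: payoffs -9, 5, 1 → best response M.
Player 2 against T: payoffs 9, -9 → best response Left.
Player 2 against M: payoffs -7, -5 → best response Right.
Player 2 against B: payoffs -1, -6 → best response Left.
Mutual best responses: (M, Right); (B, Left).

The pure Nash equilibria are (M, Right); (B, Left).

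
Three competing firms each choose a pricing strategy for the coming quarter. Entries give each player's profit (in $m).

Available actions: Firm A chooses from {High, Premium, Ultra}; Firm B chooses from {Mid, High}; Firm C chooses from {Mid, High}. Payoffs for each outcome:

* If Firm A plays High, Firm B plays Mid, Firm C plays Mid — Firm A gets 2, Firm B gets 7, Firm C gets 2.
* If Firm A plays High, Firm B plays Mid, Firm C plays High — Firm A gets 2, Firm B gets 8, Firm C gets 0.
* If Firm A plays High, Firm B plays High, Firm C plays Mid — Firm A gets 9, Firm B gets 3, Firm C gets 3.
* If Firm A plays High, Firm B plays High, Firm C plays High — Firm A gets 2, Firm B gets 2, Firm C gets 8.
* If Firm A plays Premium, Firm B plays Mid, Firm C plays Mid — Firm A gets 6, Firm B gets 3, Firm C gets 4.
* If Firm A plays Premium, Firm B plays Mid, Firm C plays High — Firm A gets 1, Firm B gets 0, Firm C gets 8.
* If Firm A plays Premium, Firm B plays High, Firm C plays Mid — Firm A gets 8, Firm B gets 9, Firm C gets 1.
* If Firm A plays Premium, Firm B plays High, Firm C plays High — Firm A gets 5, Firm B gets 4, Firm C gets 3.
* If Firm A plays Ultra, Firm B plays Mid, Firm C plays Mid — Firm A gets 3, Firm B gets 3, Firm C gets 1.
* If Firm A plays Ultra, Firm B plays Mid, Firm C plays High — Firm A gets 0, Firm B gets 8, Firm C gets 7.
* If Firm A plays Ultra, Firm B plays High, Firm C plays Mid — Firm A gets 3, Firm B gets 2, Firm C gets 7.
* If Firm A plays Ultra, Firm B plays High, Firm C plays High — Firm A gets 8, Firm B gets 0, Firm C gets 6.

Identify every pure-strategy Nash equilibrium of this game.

Firm A against (Mid, Mid): payoffs 2, 6, 3 → best response Premium.
Firm A against (Mid, High): payoffs 2, 1, 0 → best response High.
Firm A against (High, Mid): payoffs 9, 8, 3 → best response High.
Firm A against (High, High): payoffs 2, 5, 8 → best response Ultra.
Firm B against (High, Mid): payoffs 7, 3 → best response Mid.
Firm B against (High, High): payoffs 8, 2 → best response Mid.
Firm B against (Premium, Mid): payoffs 3, 9 → best response High.
Firm B against (Premium, High): payoffs 0, 4 → best response High.
Firm B against (Ultra, Mid): payoffs 3, 2 → best response Mid.
Firm B against (Ultra, High): payoffs 8, 0 → best response Mid.
Firm C against (High, Mid): payoffs 2, 0 → best response Mid.
Firm C against (High, High): payoffs 3, 8 → best response High.
Firm C against (Premium, Mid): payoffs 4, 8 → best response High.
Firm C against (Premium, High): payoffs 1, 3 → best response High.
Firm C against (Ultra, Mid): payoffs 1, 7 → best response High.
Firm C against (Ultra, High): payoffs 7, 6 → best response Mid.
No profile is a mutual best response for all players.

none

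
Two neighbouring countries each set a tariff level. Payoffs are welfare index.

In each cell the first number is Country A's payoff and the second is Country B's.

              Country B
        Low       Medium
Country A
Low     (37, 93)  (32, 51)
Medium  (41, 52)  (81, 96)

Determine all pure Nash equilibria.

The unique pure-strategy Nash equilibrium is (Medium, Medium).

Country A against Low: payoffs 37, 41 → best response Medium.
Country A against Medium: payoffs 32, 81 → best response Medium.
Country B against Low: payoffs 93, 51 → best response Low.
Country B against Medium: payoffs 52, 96 → best response Medium.
Mutual best responses: (Medium, Medium).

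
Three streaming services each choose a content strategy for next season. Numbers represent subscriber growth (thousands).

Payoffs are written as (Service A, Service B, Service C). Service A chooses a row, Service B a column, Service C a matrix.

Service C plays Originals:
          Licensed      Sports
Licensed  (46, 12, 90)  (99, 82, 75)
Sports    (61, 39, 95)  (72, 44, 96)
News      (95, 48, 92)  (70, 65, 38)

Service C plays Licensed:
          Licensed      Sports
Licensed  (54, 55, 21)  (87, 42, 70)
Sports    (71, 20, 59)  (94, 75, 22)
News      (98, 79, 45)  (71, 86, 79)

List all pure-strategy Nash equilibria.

For each player, find the best response to each opponent profile; mutual best responses are the pure NE.
Service A against (Licensed, Originals): payoffs 46, 61, 95 → best response News.
Service A against (Licensed, Licensed): payoffs 54, 71, 98 → best response News.
Service A against (Sports, Originals): payoffs 99, 72, 70 → best response Licensed.
Service A against (Sports, Licensed): payoffs 87, 94, 71 → best response Sports.
Service B against (Licensed, Originals): payoffs 12, 82 → best response Sports.
Service B against (Licensed, Licensed): payoffs 55, 42 → best response Licensed.
Service B against (Sports, Originals): payoffs 39, 44 → best response Sports.
Service B against (Sports, Licensed): payoffs 20, 75 → best response Sports.
Service B against (News, Originals): payoffs 48, 65 → best response Sports.
Service B against (News, Licensed): payoffs 79, 86 → best response Sports.
Service C against (Licensed, Licensed): payoffs 90, 21 → best response Originals.
Service C against (Licensed, Sports): payoffs 75, 70 → best response Originals.
Service C against (Sports, Licensed): payoffs 95, 59 → best response Originals.
Service C against (Sports, Sports): payoffs 96, 22 → best response Originals.
Service C against (News, Licensed): payoffs 92, 45 → best response Originals.
Service C against (News, Sports): payoffs 38, 79 → best response Licensed.
Mutual best responses: (Licensed, Sports, Originals).

The unique pure-strategy Nash equilibrium is (Licensed, Sports, Originals).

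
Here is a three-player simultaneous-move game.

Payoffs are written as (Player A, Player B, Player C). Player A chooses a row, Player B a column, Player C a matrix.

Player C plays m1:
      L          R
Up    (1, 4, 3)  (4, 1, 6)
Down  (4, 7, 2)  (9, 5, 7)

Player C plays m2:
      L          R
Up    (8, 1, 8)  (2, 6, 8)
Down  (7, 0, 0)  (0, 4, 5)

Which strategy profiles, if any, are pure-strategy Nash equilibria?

Mark each player's best response to every combination of opponents' strategies; a profile where every player is best-responding is a pure Nash equilibrium.
Player A against (L, m1): payoffs 1, 4 → best response Down.
Player A against (L, m2): payoffs 8, 7 → best response Up.
Player A against (R, m1): payoffs 4, 9 → best response Down.
Player A against (R, m2): payoffs 2, 0 → best response Up.
Player B against (Up, m1): payoffs 4, 1 → best response L.
Player B against (Up, m2): payoffs 1, 6 → best response R.
Player B against (Down, m1): payoffs 7, 5 → best response L.
Player B against (Down, m2): payoffs 0, 4 → best response R.
Player C against (Up, L): payoffs 3, 8 → best response m2.
Player C against (Up, R): payoffs 6, 8 → best response m2.
Player C against (Down, L): payoffs 2, 0 → best response m1.
Player C against (Down, R): payoffs 7, 5 → best response m1.
Mutual best responses: (Up, R, m2); (Down, L, m1).

Pure-strategy Nash equilibria: (Up, R, m2); (Down, L, m1)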